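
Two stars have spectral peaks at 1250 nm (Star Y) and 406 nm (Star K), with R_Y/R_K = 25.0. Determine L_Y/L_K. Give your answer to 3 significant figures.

Wien's law gives T ∝ 1/λ_max, so T_Y/T_K = λ_K/λ_Y = 406/1250 = 0.3248.
Then L ∝ R²T⁴ gives L_Y/L_K = (25.0)² × (0.3248)⁴ = 625.0 × 0.01113 = 6.956.

6.96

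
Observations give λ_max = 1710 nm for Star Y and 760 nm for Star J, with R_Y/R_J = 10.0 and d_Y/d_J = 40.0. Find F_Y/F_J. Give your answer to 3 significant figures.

Wien's law: T_Y/T_J = λ_J/λ_Y = 760/1710 = 0.4444.
L_Y/L_J = (R_Y/R_J)²(T_Y/T_J)⁴ = (10.0)²(0.4444)⁴ = 3.902.
F_Y/F_J = (L_Y/L_J)/(d_Y/d_J)² = 3.902/(40.0)² = 0.002439.

0.00244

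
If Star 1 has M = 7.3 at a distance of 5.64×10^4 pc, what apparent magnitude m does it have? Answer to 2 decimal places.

26.06

m = M + 5 log₁₀(d/10 pc) = 7.3 + 5 log₁₀(5.64×10^4/10)
  = 7.3 + 5 × 3.751 = 7.3 + 18.76 = 26.06.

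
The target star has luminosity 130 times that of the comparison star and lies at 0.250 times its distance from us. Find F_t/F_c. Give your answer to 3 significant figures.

F = L/(4πd²), so F_t/F_c = (L_t/L_c) / (d_t/d_c)²
= 130 / (0.250)² = 130 / 0.06250 = 2080.

2.08×10^3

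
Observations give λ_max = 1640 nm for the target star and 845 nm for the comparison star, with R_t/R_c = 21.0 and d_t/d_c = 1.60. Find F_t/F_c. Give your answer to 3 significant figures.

Wien's law: T_t/T_c = λ_c/λ_t = 845/1640 = 0.5152.
L_t/L_c = (R_t/R_c)²(T_t/T_c)⁴ = (21.0)²(0.5152)⁴ = 31.08.
F_t/F_c = (L_t/L_c)/(d_t/d_c)² = 31.08/(1.60)² = 12.14.

12.1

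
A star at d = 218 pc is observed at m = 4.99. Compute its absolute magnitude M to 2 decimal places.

-1.70

M = m − 5 log₁₀(d/10 pc) = 4.99 − 5 log₁₀(218/10)
  = 4.99 − 5 × 1.338 = 4.99 − 6.69 = -1.70.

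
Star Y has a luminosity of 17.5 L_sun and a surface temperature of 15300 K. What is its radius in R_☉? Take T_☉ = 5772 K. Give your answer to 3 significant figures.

R/R_☉ = √(L/L_☉) / (T/T_☉)² = √(17.5) / (2.651)²
       = 4.183 / 7.026 = 0.5954.

0.595 R_☉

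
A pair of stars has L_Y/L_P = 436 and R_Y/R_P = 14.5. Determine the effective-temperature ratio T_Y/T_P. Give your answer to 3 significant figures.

L ∝ R²T⁴ gives T ∝ (L/R²)^(1/4), so
T_Y/T_P = (436 / 14.5²)^(1/4) = (2.074)^(1/4) = 1.200.

1.20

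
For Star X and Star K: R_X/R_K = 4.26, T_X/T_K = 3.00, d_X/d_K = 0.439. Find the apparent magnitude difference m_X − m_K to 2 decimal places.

-9.71

L_X/L_K = (4.26)²(3.00)⁴ = 1470.
F_X/F_K = (L_X/L_K)/(d_X/d_K)² = 1470/0.1927 = 7627.
m_X − m_K = −2.5 log₁₀(7627) = -9.71.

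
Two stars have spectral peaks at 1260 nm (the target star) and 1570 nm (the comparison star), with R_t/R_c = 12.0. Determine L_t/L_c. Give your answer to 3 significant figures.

347

Wien's law gives T ∝ 1/λ_max, so T_t/T_c = λ_c/λ_t = 1570/1260 = 1.246.
Then L ∝ R²T⁴ gives L_t/L_c = (12.0)² × (1.246)⁴ = 144.0 × 2.411 = 347.1.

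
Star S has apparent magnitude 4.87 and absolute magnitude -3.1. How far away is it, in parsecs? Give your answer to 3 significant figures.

393 pc

m − M = 5 log₁₀(d/10 pc)
4.87 − (-3.1) = 7.97 = 5 log₁₀(d/10)
d = 10 × 10^(7.97/5) = 10 × 10^1.594 = 392.6 pc.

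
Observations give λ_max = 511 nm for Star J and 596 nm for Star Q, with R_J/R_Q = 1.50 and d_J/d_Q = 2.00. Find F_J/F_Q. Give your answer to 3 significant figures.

Wien's law: T_J/T_Q = λ_Q/λ_J = 596/511 = 1.166.
L_J/L_Q = (R_J/R_Q)²(T_J/T_Q)⁴ = (1.50)²(1.166)⁴ = 4.164.
F_J/F_Q = (L_J/L_Q)/(d_J/d_Q)² = 4.164/(2.00)² = 1.041.

1.04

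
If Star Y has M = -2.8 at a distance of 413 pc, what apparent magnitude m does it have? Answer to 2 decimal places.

5.28

m = M + 5 log₁₀(d/10 pc) = -2.8 + 5 log₁₀(413/10)
  = -2.8 + 5 × 1.616 = -2.8 + 8.08 = 5.28.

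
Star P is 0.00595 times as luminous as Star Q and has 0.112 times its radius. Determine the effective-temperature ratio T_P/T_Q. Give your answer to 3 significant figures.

L ∝ R²T⁴ gives T ∝ (L/R²)^(1/4), so
T_P/T_Q = (0.00595 / 0.112²)^(1/4) = (0.4743)^(1/4) = 0.8299.

0.830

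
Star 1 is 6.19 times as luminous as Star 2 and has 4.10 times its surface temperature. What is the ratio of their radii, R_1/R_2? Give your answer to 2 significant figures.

L ∝ R²T⁴ gives R ∝ √L / T², so
R_1/R_2 = √(6.19) / (4.10)² = 2.488 / 16.81 = 0.1480.

0.15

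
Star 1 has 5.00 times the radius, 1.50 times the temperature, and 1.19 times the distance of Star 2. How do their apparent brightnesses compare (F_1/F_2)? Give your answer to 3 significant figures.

89.4

L_1/L_2 = (R_1/R_2)²(T_1/T_2)⁴ = (5.00)² × (1.50)⁴ = 126.6.
F_1/F_2 = (L_1/L_2)/(d_1/d_2)² = 126.6 / (1.19)² = 89.37.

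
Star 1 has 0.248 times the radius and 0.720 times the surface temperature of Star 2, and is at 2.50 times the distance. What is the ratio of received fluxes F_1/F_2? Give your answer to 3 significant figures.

0.00264

L_1/L_2 = (R_1/R_2)²(T_1/T_2)⁴ = (0.248)² × (0.720)⁴ = 0.01653.
F_1/F_2 = (L_1/L_2)/(d_1/d_2)² = 0.01653 / (2.50)² = 0.002645.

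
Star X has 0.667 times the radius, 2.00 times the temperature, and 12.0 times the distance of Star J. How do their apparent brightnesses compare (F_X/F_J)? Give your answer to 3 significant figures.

L_X/L_J = (R_X/R_J)²(T_X/T_J)⁴ = (0.667)² × (2.00)⁴ = 7.118.
F_X/F_J = (L_X/L_J)/(d_X/d_J)² = 7.118 / (12.0)² = 0.04943.

0.0494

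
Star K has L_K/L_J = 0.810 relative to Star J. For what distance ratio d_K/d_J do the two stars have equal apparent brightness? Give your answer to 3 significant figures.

0.900

Equal flux requires L_K/d_K² = L_J/d_J², so d_K/d_J = √(L_K/L_J)
= √(0.810) = 0.9000.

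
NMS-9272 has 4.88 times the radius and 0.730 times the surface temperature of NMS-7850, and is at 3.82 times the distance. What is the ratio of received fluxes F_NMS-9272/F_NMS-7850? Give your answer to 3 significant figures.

0.463

L_NMS-9272/L_NMS-7850 = (R_NMS-9272/R_NMS-7850)²(T_NMS-9272/T_NMS-7850)⁴ = (4.88)² × (0.730)⁴ = 6.763.
F_NMS-9272/F_NMS-7850 = (L_NMS-9272/L_NMS-7850)/(d_NMS-9272/d_NMS-7850)² = 6.763 / (3.82)² = 0.4635.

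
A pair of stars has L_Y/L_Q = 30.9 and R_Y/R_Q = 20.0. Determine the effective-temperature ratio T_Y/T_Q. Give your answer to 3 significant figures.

L ∝ R²T⁴ gives T ∝ (L/R²)^(1/4), so
T_Y/T_Q = (30.9 / 20.0²)^(1/4) = (0.07725)^(1/4) = 0.5272.

0.527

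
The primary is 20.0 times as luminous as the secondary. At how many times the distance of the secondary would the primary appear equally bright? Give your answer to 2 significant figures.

Equal flux requires L_p/d_p² = L_s/d_s², so d_p/d_s = √(L_p/L_s)
= √(20.0) = 4.472.

4.5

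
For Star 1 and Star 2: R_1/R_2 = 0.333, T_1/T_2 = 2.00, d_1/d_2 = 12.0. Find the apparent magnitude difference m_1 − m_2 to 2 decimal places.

4.77

L_1/L_2 = (0.333)²(2.00)⁴ = 1.774.
F_1/F_2 = (L_1/L_2)/(d_1/d_2)² = 1.774/144.0 = 0.01232.
m_1 − m_2 = −2.5 log₁₀(0.01232) = 4.77.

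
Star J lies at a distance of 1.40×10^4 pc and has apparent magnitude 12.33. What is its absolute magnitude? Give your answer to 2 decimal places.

-3.40

M = m − 5 log₁₀(d/10 pc) = 12.33 − 5 log₁₀(1.40×10^4/10)
  = 12.33 − 5 × 3.146 = 12.33 − 15.73 = -3.40.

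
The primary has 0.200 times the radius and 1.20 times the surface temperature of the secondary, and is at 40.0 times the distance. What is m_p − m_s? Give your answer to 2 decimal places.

L_p/L_s = (0.200)²(1.20)⁴ = 0.08294.
F_p/F_s = (L_p/L_s)/(d_p/d_s)² = 0.08294/1600 = 5.184×10^-5.
m_p − m_s = −2.5 log₁₀(5.184×10^-5) = 10.71.

10.71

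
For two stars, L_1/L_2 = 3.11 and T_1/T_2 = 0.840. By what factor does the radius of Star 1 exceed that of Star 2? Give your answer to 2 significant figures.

L ∝ R²T⁴ gives R ∝ √L / T², so
R_1/R_2 = √(3.11) / (0.840)² = 1.764 / 0.7056 = 2.499.

2.5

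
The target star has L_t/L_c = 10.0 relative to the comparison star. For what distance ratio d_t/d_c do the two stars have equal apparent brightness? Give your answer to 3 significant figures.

Equal flux requires L_t/d_t² = L_c/d_c², so d_t/d_c = √(L_t/L_c)
= √(10.0) = 3.162.

3.16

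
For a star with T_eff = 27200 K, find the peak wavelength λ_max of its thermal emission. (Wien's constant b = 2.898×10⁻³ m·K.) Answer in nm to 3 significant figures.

107 nm

λ_max = b/T = 2.898×10⁻³ / 27200 = 1.07×10^-7 m = 106.5 nm.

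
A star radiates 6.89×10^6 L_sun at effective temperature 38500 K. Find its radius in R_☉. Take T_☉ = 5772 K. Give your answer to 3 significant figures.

59.0 R_☉

R/R_☉ = √(L/L_☉) / (T/T_☉)² = √(6.89×10^6) / (6.670)²
       = 2625 / 44.49 = 59.00.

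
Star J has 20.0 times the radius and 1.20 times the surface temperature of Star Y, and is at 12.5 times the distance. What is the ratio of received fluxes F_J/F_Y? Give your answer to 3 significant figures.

L_J/L_Y = (R_J/R_Y)²(T_J/T_Y)⁴ = (20.0)² × (1.20)⁴ = 829.4.
F_J/F_Y = (L_J/L_Y)/(d_J/d_Y)² = 829.4 / (12.5)² = 5.308.

5.31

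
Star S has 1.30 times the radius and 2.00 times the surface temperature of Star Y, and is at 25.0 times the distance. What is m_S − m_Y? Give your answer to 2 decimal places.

3.41

L_S/L_Y = (1.30)²(2.00)⁴ = 27.04.
F_S/F_Y = (L_S/L_Y)/(d_S/d_Y)² = 27.04/625.0 = 0.04326.
m_S − m_Y = −2.5 log₁₀(0.04326) = 3.41.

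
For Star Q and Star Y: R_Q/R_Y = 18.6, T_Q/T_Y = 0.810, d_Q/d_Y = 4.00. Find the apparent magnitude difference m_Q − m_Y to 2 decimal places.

L_Q/L_Y = (18.6)²(0.810)⁴ = 148.9.
F_Q/F_Y = (L_Q/L_Y)/(d_Q/d_Y)² = 148.9/16.00 = 9.308.
m_Q − m_Y = −2.5 log₁₀(9.308) = -2.42.

-2.42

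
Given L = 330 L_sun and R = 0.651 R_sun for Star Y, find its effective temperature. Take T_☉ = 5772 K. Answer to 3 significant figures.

3.05×10^4 K

T/T_☉ = (L/L_☉)^(1/4) / (R/R_☉)^(1/2)
T = 5772 × (330)^(1/4) / √(0.651) = 5772 × 4.262 / 0.8068 = 3.049×10^4 K.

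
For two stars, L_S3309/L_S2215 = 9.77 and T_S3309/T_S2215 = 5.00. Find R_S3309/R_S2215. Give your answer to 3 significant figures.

0.125

L ∝ R²T⁴ gives R ∝ √L / T², so
R_S3309/R_S2215 = √(9.77) / (5.00)² = 3.126 / 25.00 = 0.1250.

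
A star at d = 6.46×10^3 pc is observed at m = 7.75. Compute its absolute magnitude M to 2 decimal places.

-6.30

M = m − 5 log₁₀(d/10 pc) = 7.75 − 5 log₁₀(6.46×10^3/10)
  = 7.75 − 5 × 2.810 = 7.75 − 14.05 = -6.30.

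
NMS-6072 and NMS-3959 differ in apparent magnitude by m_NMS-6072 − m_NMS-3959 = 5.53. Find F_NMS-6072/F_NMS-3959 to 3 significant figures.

F_NMS-6072/F_NMS-3959 = 10^(−(m_NMS-6072 − m_NMS-3959)/2.5) = 10^(-5.53/2.5) = 10^-2.212 = 0.006138.

0.00614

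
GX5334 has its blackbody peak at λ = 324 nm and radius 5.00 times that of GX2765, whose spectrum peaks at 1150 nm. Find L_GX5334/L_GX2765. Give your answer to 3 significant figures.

Wien's law gives T ∝ 1/λ_max, so T_GX5334/T_GX2765 = λ_GX2765/λ_GX5334 = 1150/324 = 3.549.
Then L ∝ R²T⁴ gives L_GX5334/L_GX2765 = (5.00)² × (3.549)⁴ = 25.00 × 158.7 = 3968.

3.97×10^3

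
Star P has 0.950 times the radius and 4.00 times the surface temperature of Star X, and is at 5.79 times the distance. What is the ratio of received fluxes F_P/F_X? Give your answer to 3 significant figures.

L_P/L_X = (R_P/R_X)²(T_P/T_X)⁴ = (0.950)² × (4.00)⁴ = 231.0.
F_P/F_X = (L_P/L_X)/(d_P/d_X)² = 231.0 / (5.79)² = 6.892.

6.89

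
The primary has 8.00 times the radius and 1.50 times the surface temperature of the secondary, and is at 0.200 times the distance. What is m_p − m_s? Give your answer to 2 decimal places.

-9.77

L_p/L_s = (8.00)²(1.50)⁴ = 324.0.
F_p/F_s = (L_p/L_s)/(d_p/d_s)² = 324.0/0.04000 = 8100.
m_p − m_s = −2.5 log₁₀(8100) = -9.77.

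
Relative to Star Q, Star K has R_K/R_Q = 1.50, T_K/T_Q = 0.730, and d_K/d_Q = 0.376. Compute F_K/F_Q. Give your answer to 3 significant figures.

L_K/L_Q = (R_K/R_Q)²(T_K/T_Q)⁴ = (1.50)² × (0.730)⁴ = 0.6390.
F_K/F_Q = (L_K/L_Q)/(d_K/d_Q)² = 0.6390 / (0.376)² = 4.520.

4.52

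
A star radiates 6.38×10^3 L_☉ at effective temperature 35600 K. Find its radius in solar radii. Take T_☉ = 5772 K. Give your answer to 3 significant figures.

R/R_☉ = √(L/L_☉) / (T/T_☉)² = √(6.38×10^3) / (6.168)²
       = 79.87 / 38.04 = 2.100.

2.10 solar radii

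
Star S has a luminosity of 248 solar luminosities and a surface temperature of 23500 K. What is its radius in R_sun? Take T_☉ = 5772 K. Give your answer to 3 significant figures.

R/R_☉ = √(L/L_☉) / (T/T_☉)² = √(248) / (4.071)²
       = 15.75 / 16.58 = 0.9500.

0.950 R_sun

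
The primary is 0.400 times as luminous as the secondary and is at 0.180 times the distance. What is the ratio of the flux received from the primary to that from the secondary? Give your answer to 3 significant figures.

F = L/(4πd²), so F_p/F_s = (L_p/L_s) / (d_p/d_s)²
= 0.400 / (0.180)² = 0.400 / 0.03240 = 12.35.

12.3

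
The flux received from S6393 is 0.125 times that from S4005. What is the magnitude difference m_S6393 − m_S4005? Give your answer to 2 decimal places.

m_S6393 − m_S4005 = −2.5 log₁₀(F_S6393/F_S4005) = −2.5 log₁₀(0.125) = −2.5 × (-0.903) = 2.258.

2.26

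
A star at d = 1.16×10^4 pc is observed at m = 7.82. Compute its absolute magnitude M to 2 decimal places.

-7.50

M = m − 5 log₁₀(d/10 pc) = 7.82 − 5 log₁₀(1.16×10^4/10)
  = 7.82 − 5 × 3.064 = 7.82 − 15.32 = -7.50.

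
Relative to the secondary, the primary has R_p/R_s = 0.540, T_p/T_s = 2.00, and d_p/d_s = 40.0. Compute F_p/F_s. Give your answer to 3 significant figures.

0.00292

L_p/L_s = (R_p/R_s)²(T_p/T_s)⁴ = (0.540)² × (2.00)⁴ = 4.666.
F_p/F_s = (L_p/L_s)/(d_p/d_s)² = 4.666 / (40.0)² = 0.002916.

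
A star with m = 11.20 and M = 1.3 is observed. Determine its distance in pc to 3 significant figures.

m − M = 5 log₁₀(d/10 pc)
11.20 − (1.3) = 9.90 = 5 log₁₀(d/10)
d = 10 × 10^(9.90/5) = 10 × 10^1.980 = 955.0 pc.

955 pc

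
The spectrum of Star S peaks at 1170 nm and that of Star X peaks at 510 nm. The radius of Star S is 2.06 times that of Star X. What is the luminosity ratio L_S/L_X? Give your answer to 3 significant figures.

Wien's law gives T ∝ 1/λ_max, so T_S/T_X = λ_X/λ_S = 510/1170 = 0.4359.
Then L ∝ R²T⁴ gives L_S/L_X = (2.06)² × (0.4359)⁴ = 4.244 × 0.03610 = 0.1532.

0.153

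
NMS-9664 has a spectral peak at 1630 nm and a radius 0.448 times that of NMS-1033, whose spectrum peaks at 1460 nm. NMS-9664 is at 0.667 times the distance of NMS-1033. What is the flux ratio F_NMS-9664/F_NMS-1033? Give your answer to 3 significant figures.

0.290

Wien's law: T_NMS-9664/T_NMS-1033 = λ_NMS-1033/λ_NMS-9664 = 1460/1630 = 0.8957.
L_NMS-9664/L_NMS-1033 = (R_NMS-9664/R_NMS-1033)²(T_NMS-9664/T_NMS-1033)⁴ = (0.448)²(0.8957)⁴ = 0.1292.
F_NMS-9664/F_NMS-1033 = (L_NMS-9664/L_NMS-1033)/(d_NMS-9664/d_NMS-1033)² = 0.1292/(0.667)² = 0.2904.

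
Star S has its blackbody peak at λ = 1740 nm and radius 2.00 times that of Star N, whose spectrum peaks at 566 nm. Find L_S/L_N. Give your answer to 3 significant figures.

Wien's law gives T ∝ 1/λ_max, so T_S/T_N = λ_N/λ_S = 566/1740 = 0.3253.
Then L ∝ R²T⁴ gives L_S/L_N = (2.00)² × (0.3253)⁴ = 4.000 × 0.01120 = 0.04478.

0.0448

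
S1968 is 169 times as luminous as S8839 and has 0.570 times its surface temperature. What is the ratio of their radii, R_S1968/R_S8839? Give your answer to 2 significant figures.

40

L ∝ R²T⁴ gives R ∝ √L / T², so
R_S1968/R_S8839 = √(169) / (0.570)² = 13.00 / 0.3249 = 40.01.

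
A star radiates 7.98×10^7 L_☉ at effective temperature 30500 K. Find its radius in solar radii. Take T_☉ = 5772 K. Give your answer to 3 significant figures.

320 solar radii

R/R_☉ = √(L/L_☉) / (T/T_☉)² = √(7.98×10^7) / (5.284)²
       = 8933 / 27.92 = 319.9.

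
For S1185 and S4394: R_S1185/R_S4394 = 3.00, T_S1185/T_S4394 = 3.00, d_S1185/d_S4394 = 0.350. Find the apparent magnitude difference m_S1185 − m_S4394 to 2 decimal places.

-9.44

L_S1185/L_S4394 = (3.00)²(3.00)⁴ = 729.0.
F_S1185/F_S4394 = (L_S1185/L_S4394)/(d_S1185/d_S4394)² = 729.0/0.1225 = 5951.
m_S1185 − m_S4394 = −2.5 log₁₀(5951) = -9.44.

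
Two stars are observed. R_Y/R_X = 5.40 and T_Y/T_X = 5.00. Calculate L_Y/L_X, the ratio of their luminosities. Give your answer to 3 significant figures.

1.82×10^4

From the Stefan–Boltzmann law, L ∝ R²T⁴, so
L_Y/L_X = (R_Y/R_X)² (T_Y/T_X)⁴ = (5.40)² × (5.00)⁴ = 29.16 × 625.0 = 1.823×10^4.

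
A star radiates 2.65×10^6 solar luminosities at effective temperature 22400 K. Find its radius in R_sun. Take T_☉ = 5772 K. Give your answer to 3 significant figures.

R/R_☉ = √(L/L_☉) / (T/T_☉)² = √(2.65×10^6) / (3.881)²
       = 1628 / 15.06 = 108.1.

108 R_sun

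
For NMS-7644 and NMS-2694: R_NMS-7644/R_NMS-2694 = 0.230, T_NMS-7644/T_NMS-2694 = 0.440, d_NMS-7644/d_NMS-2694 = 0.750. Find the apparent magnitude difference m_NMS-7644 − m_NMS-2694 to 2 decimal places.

6.13

L_NMS-7644/L_NMS-2694 = (0.230)²(0.440)⁴ = 0.001983.
F_NMS-7644/F_NMS-2694 = (L_NMS-7644/L_NMS-2694)/(d_NMS-7644/d_NMS-2694)² = 0.001983/0.5625 = 0.003525.
m_NMS-7644 − m_NMS-2694 = −2.5 log₁₀(0.003525) = 6.13.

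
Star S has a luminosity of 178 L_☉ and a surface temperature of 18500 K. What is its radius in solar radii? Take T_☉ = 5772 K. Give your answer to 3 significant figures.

R/R_☉ = √(L/L_☉) / (T/T_☉)² = √(178) / (3.205)²
       = 13.34 / 10.27 = 1.299.

1.30 solar radii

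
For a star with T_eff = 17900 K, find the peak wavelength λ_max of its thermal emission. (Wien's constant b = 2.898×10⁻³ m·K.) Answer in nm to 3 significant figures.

162 nm

λ_max = b/T = 2.898×10⁻³ / 17900 = 1.62×10^-7 m = 161.9 nm.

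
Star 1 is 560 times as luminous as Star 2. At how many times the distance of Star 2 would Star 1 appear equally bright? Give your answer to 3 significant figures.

23.7

Equal flux requires L_1/d_1² = L_2/d_2², so d_1/d_2 = √(L_1/L_2)
= √(560) = 23.66.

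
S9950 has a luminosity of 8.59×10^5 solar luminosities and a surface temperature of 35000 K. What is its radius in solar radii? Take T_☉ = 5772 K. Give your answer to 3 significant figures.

R/R_☉ = √(L/L_☉) / (T/T_☉)² = √(8.59×10^5) / (6.064)²
       = 926.8 / 36.77 = 25.21.

25.2 solar radii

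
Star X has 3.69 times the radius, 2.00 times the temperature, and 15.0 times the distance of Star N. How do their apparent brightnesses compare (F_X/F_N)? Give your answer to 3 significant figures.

0.968

L_X/L_N = (R_X/R_N)²(T_X/T_N)⁴ = (3.69)² × (2.00)⁴ = 217.9.
F_X/F_N = (L_X/L_N)/(d_X/d_N)² = 217.9 / (15.0)² = 0.9683.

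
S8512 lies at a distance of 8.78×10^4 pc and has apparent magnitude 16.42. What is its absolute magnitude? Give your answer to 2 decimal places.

-3.30

M = m − 5 log₁₀(d/10 pc) = 16.42 − 5 log₁₀(8.78×10^4/10)
  = 16.42 − 5 × 3.943 = 16.42 − 19.72 = -3.30.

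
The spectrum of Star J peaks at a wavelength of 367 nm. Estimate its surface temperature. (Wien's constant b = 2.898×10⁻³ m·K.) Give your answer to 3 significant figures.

T = b/λ_max = 2.898×10⁻³ / (367×10⁻⁹) = 7896 K.

7.90×10^3 K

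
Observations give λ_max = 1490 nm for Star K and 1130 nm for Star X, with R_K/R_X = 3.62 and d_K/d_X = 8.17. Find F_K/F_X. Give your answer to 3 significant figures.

0.0649

Wien's law: T_K/T_X = λ_X/λ_K = 1130/1490 = 0.7584.
L_K/L_X = (R_K/R_X)²(T_K/T_X)⁴ = (3.62)²(0.7584)⁴ = 4.335.
F_K/F_X = (L_K/L_X)/(d_K/d_X)² = 4.335/(8.17)² = 0.06494.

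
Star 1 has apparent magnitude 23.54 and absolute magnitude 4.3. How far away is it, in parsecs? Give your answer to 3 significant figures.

7.05×10^4 pc

m − M = 5 log₁₀(d/10 pc)
23.54 − (4.3) = 19.24 = 5 log₁₀(d/10)
d = 10 × 10^(19.24/5) = 10 × 10^3.848 = 7.047×10^4 pc.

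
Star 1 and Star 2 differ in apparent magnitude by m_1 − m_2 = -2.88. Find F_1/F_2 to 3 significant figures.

F_1/F_2 = 10^(−(m_1 − m_2)/2.5) = 10^(2.88/2.5) = 10^1.152 = 14.19.

14.2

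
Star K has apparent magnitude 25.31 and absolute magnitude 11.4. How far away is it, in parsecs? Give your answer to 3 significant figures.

m − M = 5 log₁₀(d/10 pc)
25.31 − (11.4) = 13.91 = 5 log₁₀(d/10)
d = 10 × 10^(13.91/5) = 10 × 10^2.782 = 6053 pc.

6.05×10^3 pc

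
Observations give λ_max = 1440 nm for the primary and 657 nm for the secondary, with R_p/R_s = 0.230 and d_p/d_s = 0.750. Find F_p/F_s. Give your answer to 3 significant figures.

0.00408

Wien's law: T_p/T_s = λ_s/λ_p = 657/1440 = 0.4562.
L_p/L_s = (R_p/R_s)²(T_p/T_s)⁴ = (0.230)²(0.4562)⁴ = 0.002292.
F_p/F_s = (L_p/L_s)/(d_p/d_s)² = 0.002292/(0.750)² = 0.004075.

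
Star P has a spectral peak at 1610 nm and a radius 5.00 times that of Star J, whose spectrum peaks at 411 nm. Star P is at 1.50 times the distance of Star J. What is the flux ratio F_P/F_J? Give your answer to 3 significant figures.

Wien's law: T_P/T_J = λ_J/λ_P = 411/1610 = 0.2553.
L_P/L_J = (R_P/R_J)²(T_P/T_J)⁴ = (5.00)²(0.2553)⁴ = 0.1062.
F_P/F_J = (L_P/L_J)/(d_P/d_J)² = 0.1062/(1.50)² = 0.04719.

0.0472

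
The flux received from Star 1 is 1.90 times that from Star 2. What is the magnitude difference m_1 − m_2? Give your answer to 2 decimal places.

m_1 − m_2 = −2.5 log₁₀(F_1/F_2) = −2.5 log₁₀(1.90) = −2.5 × (0.279) = -0.697.

-0.70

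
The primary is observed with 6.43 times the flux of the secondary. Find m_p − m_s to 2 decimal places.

m_p − m_s = −2.5 log₁₀(F_p/F_s) = −2.5 log₁₀(6.43) = −2.5 × (0.808) = -2.021.

-2.02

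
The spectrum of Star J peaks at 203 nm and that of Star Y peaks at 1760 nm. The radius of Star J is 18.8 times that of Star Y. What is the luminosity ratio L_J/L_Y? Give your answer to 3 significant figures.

Wien's law gives T ∝ 1/λ_max, so T_J/T_Y = λ_Y/λ_J = 1760/203 = 8.670.
Then L ∝ R²T⁴ gives L_J/L_Y = (18.8)² × (8.670)⁴ = 353.4 × 5650 = 1.997×10^6.

2.00×10^6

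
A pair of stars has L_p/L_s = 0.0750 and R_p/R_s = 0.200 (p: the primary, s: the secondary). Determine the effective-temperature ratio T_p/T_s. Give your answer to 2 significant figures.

L ∝ R²T⁴ gives T ∝ (L/R²)^(1/4), so
T_p/T_s = (0.0750 / 0.200²)^(1/4) = (1.875)^(1/4) = 1.170.

1.2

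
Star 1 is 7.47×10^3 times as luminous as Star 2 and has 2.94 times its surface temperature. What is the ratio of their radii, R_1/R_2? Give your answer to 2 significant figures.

L ∝ R²T⁴ gives R ∝ √L / T², so
R_1/R_2 = √(7.47×10^3) / (2.94)² = 86.43 / 8.644 = 9.999.

10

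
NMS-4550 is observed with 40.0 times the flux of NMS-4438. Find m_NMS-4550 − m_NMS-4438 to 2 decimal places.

m_NMS-4550 − m_NMS-4438 = −2.5 log₁₀(F_NMS-4550/F_NMS-4438) = −2.5 log₁₀(40.0) = −2.5 × (1.602) = -4.005.

-4.01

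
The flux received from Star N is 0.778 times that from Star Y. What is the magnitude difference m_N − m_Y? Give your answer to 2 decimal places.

0.27

m_N − m_Y = −2.5 log₁₀(F_N/F_Y) = −2.5 log₁₀(0.778) = −2.5 × (-0.109) = 0.273.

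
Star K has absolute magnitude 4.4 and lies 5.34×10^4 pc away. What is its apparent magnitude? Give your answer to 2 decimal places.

23.04

m = M + 5 log₁₀(d/10 pc) = 4.4 + 5 log₁₀(5.34×10^4/10)
  = 4.4 + 5 × 3.728 = 4.4 + 18.64 = 23.04.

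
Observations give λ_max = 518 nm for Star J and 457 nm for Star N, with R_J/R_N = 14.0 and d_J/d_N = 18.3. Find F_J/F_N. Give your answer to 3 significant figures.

0.355

Wien's law: T_J/T_N = λ_N/λ_J = 457/518 = 0.8822.
L_J/L_N = (R_J/R_N)²(T_J/T_N)⁴ = (14.0)²(0.8822)⁴ = 118.7.
F_J/F_N = (L_J/L_N)/(d_J/d_N)² = 118.7/(18.3)² = 0.3546.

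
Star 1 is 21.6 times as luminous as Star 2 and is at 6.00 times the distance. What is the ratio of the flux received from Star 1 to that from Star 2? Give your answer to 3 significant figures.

F = L/(4πd²), so F_1/F_2 = (L_1/L_2) / (d_1/d_2)²
= 21.6 / (6.00)² = 21.6 / 36.00 = 0.6000.

0.600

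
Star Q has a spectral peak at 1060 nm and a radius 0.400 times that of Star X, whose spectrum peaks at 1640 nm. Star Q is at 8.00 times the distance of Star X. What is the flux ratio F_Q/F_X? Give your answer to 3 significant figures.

Wien's law: T_Q/T_X = λ_X/λ_Q = 1640/1060 = 1.547.
L_Q/L_X = (R_Q/R_X)²(T_Q/T_X)⁴ = (0.400)²(1.547)⁴ = 0.9168.
F_Q/F_X = (L_Q/L_X)/(d_Q/d_X)² = 0.9168/(8.00)² = 0.01432.

0.0143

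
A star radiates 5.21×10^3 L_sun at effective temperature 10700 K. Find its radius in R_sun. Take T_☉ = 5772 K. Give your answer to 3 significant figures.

21.0 R_sun

R/R_☉ = √(L/L_☉) / (T/T_☉)² = √(5.21×10^3) / (1.854)²
       = 72.18 / 3.436 = 21.00.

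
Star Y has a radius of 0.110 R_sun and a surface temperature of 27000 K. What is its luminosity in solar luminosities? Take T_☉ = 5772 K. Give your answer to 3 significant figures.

5.79 solar luminosities

L/L_☉ = (R/R_☉)² (T/T_☉)⁴ = (0.110)² × (27000/5772)⁴
       = 0.01210 × (4.678)⁴ = 0.01210 × 478.8 = 5.793.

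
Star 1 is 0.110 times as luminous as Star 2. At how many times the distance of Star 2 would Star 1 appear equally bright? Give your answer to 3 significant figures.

Equal flux requires L_1/d_1² = L_2/d_2², so d_1/d_2 = √(L_1/L_2)
= √(0.110) = 0.3317.

0.332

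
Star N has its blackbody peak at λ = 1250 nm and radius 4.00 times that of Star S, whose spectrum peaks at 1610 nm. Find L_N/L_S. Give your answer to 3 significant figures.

44.0

Wien's law gives T ∝ 1/λ_max, so T_N/T_S = λ_S/λ_N = 1610/1250 = 1.288.
Then L ∝ R²T⁴ gives L_N/L_S = (4.00)² × (1.288)⁴ = 16.00 × 2.752 = 44.03.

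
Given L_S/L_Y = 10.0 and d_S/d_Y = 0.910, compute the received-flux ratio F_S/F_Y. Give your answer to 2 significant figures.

F = L/(4πd²), so F_S/F_Y = (L_S/L_Y) / (d_S/d_Y)²
= 10.0 / (0.910)² = 10.0 / 0.8281 = 12.08.

12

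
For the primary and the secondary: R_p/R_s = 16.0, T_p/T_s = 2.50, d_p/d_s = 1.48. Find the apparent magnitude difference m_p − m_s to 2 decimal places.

-9.15

L_p/L_s = (16.0)²(2.50)⁴ = 1.000×10^4.
F_p/F_s = (L_p/L_s)/(d_p/d_s)² = 1.000×10^4/2.190 = 4565.
m_p − m_s = −2.5 log₁₀(4565) = -9.15.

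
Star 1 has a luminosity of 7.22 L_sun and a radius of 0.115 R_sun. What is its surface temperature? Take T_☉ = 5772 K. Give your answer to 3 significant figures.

T/T_☉ = (L/L_☉)^(1/4) / (R/R_☉)^(1/2)
T = 5772 × (7.22)^(1/4) / √(0.115) = 5772 × 1.639 / 0.3391 = 2.790×10^4 K.

2.79×10^4 K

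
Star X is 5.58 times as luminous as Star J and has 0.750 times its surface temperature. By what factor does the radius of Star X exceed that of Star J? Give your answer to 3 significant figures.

4.20

L ∝ R²T⁴ gives R ∝ √L / T², so
R_X/R_J = √(5.58) / (0.750)² = 2.362 / 0.5625 = 4.199.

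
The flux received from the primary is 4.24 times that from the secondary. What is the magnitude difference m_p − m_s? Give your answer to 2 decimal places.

m_p − m_s = −2.5 log₁₀(F_p/F_s) = −2.5 log₁₀(4.24) = −2.5 × (0.627) = -1.568.

-1.57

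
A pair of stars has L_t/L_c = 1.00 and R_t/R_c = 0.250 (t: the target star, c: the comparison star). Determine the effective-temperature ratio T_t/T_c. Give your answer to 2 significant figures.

2.0

L ∝ R²T⁴ gives T ∝ (L/R²)^(1/4), so
T_t/T_c = (1.00 / 0.250²)^(1/4) = (16.00)^(1/4) = 2.000.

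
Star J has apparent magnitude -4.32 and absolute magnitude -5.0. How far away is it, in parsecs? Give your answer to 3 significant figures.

m − M = 5 log₁₀(d/10 pc)
-4.32 − (-5.0) = 0.68 = 5 log₁₀(d/10)
d = 10 × 10^(0.68/5) = 10 × 10^0.136 = 13.68 pc.

13.7 pc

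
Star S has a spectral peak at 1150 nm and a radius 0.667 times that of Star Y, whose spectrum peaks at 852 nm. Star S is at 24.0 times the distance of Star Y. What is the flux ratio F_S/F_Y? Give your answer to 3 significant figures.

2.33×10^-4

Wien's law: T_S/T_Y = λ_Y/λ_S = 852/1150 = 0.7409.
L_S/L_Y = (R_S/R_Y)²(T_S/T_Y)⁴ = (0.667)²(0.7409)⁴ = 0.1340.
F_S/F_Y = (L_S/L_Y)/(d_S/d_Y)² = 0.1340/(24.0)² = 2.327×10^-4.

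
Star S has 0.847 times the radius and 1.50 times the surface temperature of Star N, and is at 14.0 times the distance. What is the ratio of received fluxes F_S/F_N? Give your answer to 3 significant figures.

0.0185

L_S/L_N = (R_S/R_N)²(T_S/T_N)⁴ = (0.847)² × (1.50)⁴ = 3.632.
F_S/F_N = (L_S/L_N)/(d_S/d_N)² = 3.632 / (14.0)² = 0.01853.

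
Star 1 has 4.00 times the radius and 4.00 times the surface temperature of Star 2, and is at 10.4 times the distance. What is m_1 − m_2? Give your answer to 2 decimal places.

L_1/L_2 = (4.00)²(4.00)⁴ = 4096.
F_1/F_2 = (L_1/L_2)/(d_1/d_2)² = 4096/108.2 = 37.87.
m_1 − m_2 = −2.5 log₁₀(37.87) = -3.95.

-3.95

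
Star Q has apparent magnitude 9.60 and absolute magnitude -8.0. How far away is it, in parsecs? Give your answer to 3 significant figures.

m − M = 5 log₁₀(d/10 pc)
9.60 − (-8.0) = 17.60 = 5 log₁₀(d/10)
d = 10 × 10^(17.60/5) = 10 × 10^3.520 = 3.311×10^4 pc.

3.31×10^4 pc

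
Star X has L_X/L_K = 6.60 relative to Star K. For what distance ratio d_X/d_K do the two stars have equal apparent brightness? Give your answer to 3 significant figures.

Equal flux requires L_X/d_X² = L_K/d_K², so d_X/d_K = √(L_X/L_K)
= √(6.60) = 2.569.

2.57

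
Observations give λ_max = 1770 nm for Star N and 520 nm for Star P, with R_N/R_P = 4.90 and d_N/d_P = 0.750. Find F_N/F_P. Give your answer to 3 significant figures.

Wien's law: T_N/T_P = λ_P/λ_N = 520/1770 = 0.2938.
L_N/L_P = (R_N/R_P)²(T_N/T_P)⁴ = (4.90)²(0.2938)⁴ = 0.1789.
F_N/F_P = (L_N/L_P)/(d_N/d_P)² = 0.1789/(0.750)² = 0.3180.

0.318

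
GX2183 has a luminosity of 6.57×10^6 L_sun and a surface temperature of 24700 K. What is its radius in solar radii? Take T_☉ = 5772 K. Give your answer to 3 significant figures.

R/R_☉ = √(L/L_☉) / (T/T_☉)² = √(6.57×10^6) / (4.279)²
       = 2563 / 18.31 = 140.0.

140 solar radii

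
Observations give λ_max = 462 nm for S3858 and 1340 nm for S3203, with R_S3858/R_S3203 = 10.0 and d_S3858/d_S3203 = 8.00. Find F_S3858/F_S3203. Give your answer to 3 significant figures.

Wien's law: T_S3858/T_S3203 = λ_S3203/λ_S3858 = 1340/462 = 2.900.
L_S3858/L_S3203 = (R_S3858/R_S3203)²(T_S3858/T_S3203)⁴ = (10.0)²(2.900)⁴ = 7077.
F_S3858/F_S3203 = (L_S3858/L_S3203)/(d_S3858/d_S3203)² = 7077/(8.00)² = 110.6.

111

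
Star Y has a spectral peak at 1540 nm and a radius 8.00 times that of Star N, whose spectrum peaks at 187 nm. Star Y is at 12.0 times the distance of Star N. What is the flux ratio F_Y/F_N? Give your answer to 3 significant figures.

9.66×10^-5

Wien's law: T_Y/T_N = λ_N/λ_Y = 187/1540 = 0.1214.
L_Y/L_N = (R_Y/R_N)²(T_Y/T_N)⁴ = (8.00)²(0.1214)⁴ = 0.01391.
F_Y/F_N = (L_Y/L_N)/(d_Y/d_N)² = 0.01391/(12.0)² = 9.663×10^-5.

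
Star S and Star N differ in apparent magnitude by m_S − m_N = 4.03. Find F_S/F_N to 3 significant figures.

F_S/F_N = 10^(−(m_S − m_N)/2.5) = 10^(-4.03/2.5) = 10^-1.612 = 0.02443.

0.0244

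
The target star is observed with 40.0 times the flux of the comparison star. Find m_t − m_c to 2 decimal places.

m_t − m_c = −2.5 log₁₀(F_t/F_c) = −2.5 log₁₀(40.0) = −2.5 × (1.602) = -4.005.

-4.01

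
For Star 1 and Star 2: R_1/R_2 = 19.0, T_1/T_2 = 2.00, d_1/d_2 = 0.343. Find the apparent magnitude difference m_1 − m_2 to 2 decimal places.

L_1/L_2 = (19.0)²(2.00)⁴ = 5776.
F_1/F_2 = (L_1/L_2)/(d_1/d_2)² = 5776/0.1176 = 4.910×10^4.
m_1 − m_2 = −2.5 log₁₀(4.910×10^4) = -11.73.

-11.73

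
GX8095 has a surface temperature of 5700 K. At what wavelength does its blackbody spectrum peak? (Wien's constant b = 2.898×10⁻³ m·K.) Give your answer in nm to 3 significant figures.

508 nm

λ_max = b/T = 2.898×10⁻³ / 5700 = 5.08×10^-7 m = 508.4 nm.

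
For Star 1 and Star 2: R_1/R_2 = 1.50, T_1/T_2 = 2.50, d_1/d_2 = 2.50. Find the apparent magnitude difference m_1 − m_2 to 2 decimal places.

L_1/L_2 = (1.50)²(2.50)⁴ = 87.89.
F_1/F_2 = (L_1/L_2)/(d_1/d_2)² = 87.89/6.250 = 14.06.
m_1 − m_2 = −2.5 log₁₀(14.06) = -2.87.

-2.87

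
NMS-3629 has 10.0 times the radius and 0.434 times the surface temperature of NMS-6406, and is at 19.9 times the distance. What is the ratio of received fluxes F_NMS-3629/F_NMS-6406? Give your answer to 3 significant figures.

0.00896

L_NMS-3629/L_NMS-6406 = (R_NMS-3629/R_NMS-6406)²(T_NMS-3629/T_NMS-6406)⁴ = (10.0)² × (0.434)⁴ = 3.548.
F_NMS-3629/F_NMS-6406 = (L_NMS-3629/L_NMS-6406)/(d_NMS-3629/d_NMS-6406)² = 3.548 / (19.9)² = 0.008959.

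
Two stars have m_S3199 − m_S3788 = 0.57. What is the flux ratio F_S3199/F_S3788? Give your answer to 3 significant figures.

F_S3199/F_S3788 = 10^(−(m_S3199 − m_S3788)/2.5) = 10^(-0.57/2.5) = 10^-0.228 = 0.5916.

0.592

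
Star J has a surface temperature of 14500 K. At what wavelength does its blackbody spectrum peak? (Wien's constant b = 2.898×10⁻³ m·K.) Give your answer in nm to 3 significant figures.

λ_max = b/T = 2.898×10⁻³ / 14500 = 2.00×10^-7 m = 199.9 nm.

200 nm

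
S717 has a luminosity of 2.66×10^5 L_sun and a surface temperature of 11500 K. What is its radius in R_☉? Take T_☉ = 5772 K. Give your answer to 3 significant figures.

130 R_☉

R/R_☉ = √(L/L_☉) / (T/T_☉)² = √(2.66×10^5) / (1.992)²
       = 515.8 / 3.970 = 129.9.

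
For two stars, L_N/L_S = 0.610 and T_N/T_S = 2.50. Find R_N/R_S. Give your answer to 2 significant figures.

L ∝ R²T⁴ gives R ∝ √L / T², so
R_N/R_S = √(0.610) / (2.50)² = 0.7810 / 6.250 = 0.1250.

0.12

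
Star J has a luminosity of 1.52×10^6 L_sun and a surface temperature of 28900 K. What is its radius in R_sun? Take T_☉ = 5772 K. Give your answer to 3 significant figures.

R/R_☉ = √(L/L_☉) / (T/T_☉)² = √(1.52×10^6) / (5.007)²
       = 1233 / 25.07 = 49.18.

49.2 R_sun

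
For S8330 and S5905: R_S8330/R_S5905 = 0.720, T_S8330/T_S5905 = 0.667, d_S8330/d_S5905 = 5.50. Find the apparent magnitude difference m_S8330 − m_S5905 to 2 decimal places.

6.17

L_S8330/L_S5905 = (0.720)²(0.667)⁴ = 0.1026.
F_S8330/F_S5905 = (L_S8330/L_S5905)/(d_S8330/d_S5905)² = 0.1026/30.25 = 0.003392.
m_S8330 − m_S5905 = −2.5 log₁₀(0.003392) = 6.17.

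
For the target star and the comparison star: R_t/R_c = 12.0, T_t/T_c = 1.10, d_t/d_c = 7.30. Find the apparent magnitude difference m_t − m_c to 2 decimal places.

L_t/L_c = (12.0)²(1.10)⁴ = 210.8.
F_t/F_c = (L_t/L_c)/(d_t/d_c)² = 210.8/53.29 = 3.956.
m_t − m_c = −2.5 log₁₀(3.956) = -1.49.

-1.49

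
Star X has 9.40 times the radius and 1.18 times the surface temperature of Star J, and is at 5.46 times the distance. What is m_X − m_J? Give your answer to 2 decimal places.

L_X/L_J = (9.40)²(1.18)⁴ = 171.3.
F_X/F_J = (L_X/L_J)/(d_X/d_J)² = 171.3/29.81 = 5.746.
m_X − m_J = −2.5 log₁₀(5.746) = -1.90.

-1.90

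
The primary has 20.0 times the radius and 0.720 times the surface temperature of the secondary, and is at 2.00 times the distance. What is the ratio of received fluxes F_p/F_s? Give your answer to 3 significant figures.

26.9

L_p/L_s = (R_p/R_s)²(T_p/T_s)⁴ = (20.0)² × (0.720)⁴ = 107.5.
F_p/F_s = (L_p/L_s)/(d_p/d_s)² = 107.5 / (2.00)² = 26.87.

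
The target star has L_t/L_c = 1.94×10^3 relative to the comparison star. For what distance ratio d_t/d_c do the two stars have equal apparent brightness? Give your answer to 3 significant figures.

44.0

Equal flux requires L_t/d_t² = L_c/d_c², so d_t/d_c = √(L_t/L_c)
= √(1.94×10^3) = 44.05.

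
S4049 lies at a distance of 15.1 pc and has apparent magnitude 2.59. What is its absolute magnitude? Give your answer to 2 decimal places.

1.70

M = m − 5 log₁₀(d/10 pc) = 2.59 − 5 log₁₀(15.1/10)
  = 2.59 − 5 × 0.179 = 2.59 − 0.89 = 1.70.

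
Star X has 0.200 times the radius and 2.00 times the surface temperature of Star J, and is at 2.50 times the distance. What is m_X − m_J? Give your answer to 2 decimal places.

2.47

L_X/L_J = (0.200)²(2.00)⁴ = 0.6400.
F_X/F_J = (L_X/L_J)/(d_X/d_J)² = 0.6400/6.250 = 0.1024.
m_X − m_J = −2.5 log₁₀(0.1024) = 2.47.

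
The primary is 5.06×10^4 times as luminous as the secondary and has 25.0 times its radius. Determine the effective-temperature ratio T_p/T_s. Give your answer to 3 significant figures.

L ∝ R²T⁴ gives T ∝ (L/R²)^(1/4), so
T_p/T_s = (5.06×10^4 / 25.0²)^(1/4) = (80.96)^(1/4) = 3.000.

3.00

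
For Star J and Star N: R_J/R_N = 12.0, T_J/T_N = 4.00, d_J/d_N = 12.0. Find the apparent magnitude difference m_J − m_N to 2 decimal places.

-6.02

L_J/L_N = (12.0)²(4.00)⁴ = 3.686×10^4.
F_J/F_N = (L_J/L_N)/(d_J/d_N)² = 3.686×10^4/144.0 = 256.0.
m_J − m_N = −2.5 log₁₀(256.0) = -6.02.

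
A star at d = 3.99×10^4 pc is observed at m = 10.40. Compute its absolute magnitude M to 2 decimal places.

-7.60

M = m − 5 log₁₀(d/10 pc) = 10.40 − 5 log₁₀(3.99×10^4/10)
  = 10.40 − 5 × 3.601 = 10.40 − 18.00 = -7.60.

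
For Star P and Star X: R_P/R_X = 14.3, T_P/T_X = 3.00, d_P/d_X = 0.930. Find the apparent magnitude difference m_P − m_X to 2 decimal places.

-10.71

L_P/L_X = (14.3)²(3.00)⁴ = 1.656×10^4.
F_P/F_X = (L_P/L_X)/(d_P/d_X)² = 1.656×10^4/0.8649 = 1.915×10^4.
m_P − m_X = −2.5 log₁₀(1.915×10^4) = -10.71.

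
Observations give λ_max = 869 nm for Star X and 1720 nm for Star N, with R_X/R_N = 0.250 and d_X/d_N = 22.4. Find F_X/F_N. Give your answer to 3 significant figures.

0.00191

Wien's law: T_X/T_N = λ_N/λ_X = 1720/869 = 1.979.
L_X/L_N = (R_X/R_N)²(T_X/T_N)⁴ = (0.250)²(1.979)⁴ = 0.9592.
F_X/F_N = (L_X/L_N)/(d_X/d_N)² = 0.9592/(22.4)² = 0.001912.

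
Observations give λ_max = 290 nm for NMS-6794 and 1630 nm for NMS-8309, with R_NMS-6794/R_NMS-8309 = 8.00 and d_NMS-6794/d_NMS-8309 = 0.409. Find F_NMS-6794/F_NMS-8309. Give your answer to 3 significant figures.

Wien's law: T_NMS-6794/T_NMS-8309 = λ_NMS-8309/λ_NMS-6794 = 1630/290 = 5.621.
L_NMS-6794/L_NMS-8309 = (R_NMS-6794/R_NMS-8309)²(T_NMS-6794/T_NMS-8309)⁴ = (8.00)²(5.621)⁴ = 6.388×10^4.
F_NMS-6794/F_NMS-8309 = (L_NMS-6794/L_NMS-8309)/(d_NMS-6794/d_NMS-8309)² = 6.388×10^4/(0.409)² = 3.818×10^5.

3.82×10^5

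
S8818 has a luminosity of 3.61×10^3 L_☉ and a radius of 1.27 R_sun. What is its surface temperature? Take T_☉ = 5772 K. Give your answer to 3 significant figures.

3.97×10^4 K

T/T_☉ = (L/L_☉)^(1/4) / (R/R_☉)^(1/2)
T = 5772 × (3.61×10^3)^(1/4) / √(1.27) = 5772 × 7.751 / 1.127 = 3.970×10^4 K.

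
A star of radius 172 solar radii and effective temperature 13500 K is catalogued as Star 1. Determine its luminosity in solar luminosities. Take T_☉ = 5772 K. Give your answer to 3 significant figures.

L/L_☉ = (R/R_☉)² (T/T_☉)⁴ = (172)² × (13500/5772)⁴
       = 2.958×10^4 × (2.339)⁴ = 2.958×10^4 × 29.92 = 8.853×10^5.

8.85×10^5 solar luminosities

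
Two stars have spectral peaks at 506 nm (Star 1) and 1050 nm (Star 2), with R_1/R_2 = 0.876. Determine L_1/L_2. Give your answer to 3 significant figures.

Wien's law gives T ∝ 1/λ_max, so T_1/T_2 = λ_2/λ_1 = 1050/506 = 2.075.
Then L ∝ R²T⁴ gives L_1/L_2 = (0.876)² × (2.075)⁴ = 0.7674 × 18.54 = 14.23.

14.2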